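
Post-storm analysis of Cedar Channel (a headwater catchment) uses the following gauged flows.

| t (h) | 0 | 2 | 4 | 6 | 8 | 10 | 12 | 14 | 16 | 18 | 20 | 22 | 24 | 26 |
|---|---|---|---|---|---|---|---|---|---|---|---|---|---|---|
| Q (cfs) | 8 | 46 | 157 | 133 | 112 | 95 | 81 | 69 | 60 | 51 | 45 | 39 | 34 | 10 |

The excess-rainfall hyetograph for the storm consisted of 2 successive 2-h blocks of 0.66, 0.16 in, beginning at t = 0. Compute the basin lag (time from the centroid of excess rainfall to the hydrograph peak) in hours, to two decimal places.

t_L ≈ 2.61 h

Centroid of excess rainfall: t_c = Σ P_i·t̄_i / ΣP_i = 1.3902 h (block centres at 1, 3 h).
Hydrograph peak occurs at t = 4 h, so basin lag t_L = 4 − 1.3902 = 2.61 h.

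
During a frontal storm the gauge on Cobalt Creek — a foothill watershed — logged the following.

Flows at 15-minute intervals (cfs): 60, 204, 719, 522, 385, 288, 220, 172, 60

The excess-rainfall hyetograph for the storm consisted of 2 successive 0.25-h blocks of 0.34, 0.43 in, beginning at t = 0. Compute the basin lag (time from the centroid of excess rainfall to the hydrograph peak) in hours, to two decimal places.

Centroid of excess rainfall: t_c = Σ P_i·t̄_i / ΣP_i = 0.2646 h (block centres at 0.125, 0.375 h).
Hydrograph peak occurs at t = 0.5 h, so basin lag t_L = 0.5 − 0.2646 = 0.24 h.

t_L ≈ 0.24 h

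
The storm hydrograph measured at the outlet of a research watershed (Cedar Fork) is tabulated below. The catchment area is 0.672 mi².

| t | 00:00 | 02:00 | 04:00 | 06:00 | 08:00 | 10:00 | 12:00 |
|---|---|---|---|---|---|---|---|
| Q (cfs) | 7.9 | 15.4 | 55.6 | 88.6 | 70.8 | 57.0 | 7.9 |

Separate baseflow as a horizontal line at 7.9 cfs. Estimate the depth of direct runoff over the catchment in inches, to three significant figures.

Direct runoff: 0.0, 7.5, 47.7, 80.7, 62.9, 49.1, 0.0 cfs; ΣQ_DR = 247.9 cfs.
V = ΣQ_DR · Δt = 247.9 × 7200 s = 1.785 × 10^6 ft³.
Over A = 0.672 mi², depth = V / A = 1.14 in.

d ≈ 1.14 in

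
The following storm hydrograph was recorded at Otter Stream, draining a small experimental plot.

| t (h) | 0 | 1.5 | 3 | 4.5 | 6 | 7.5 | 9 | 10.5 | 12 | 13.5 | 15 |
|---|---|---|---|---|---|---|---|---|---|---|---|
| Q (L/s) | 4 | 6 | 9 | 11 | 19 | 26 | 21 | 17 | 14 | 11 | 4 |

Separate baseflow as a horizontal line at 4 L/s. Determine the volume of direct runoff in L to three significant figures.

V ≈ 5.29 × 10^5 L

Direct-runoff ordinates (Q − Q_b): 0.0, 2.0, 5.0, 7.0, 15.0, 22.0, 17.0, 13.0, 10.0, 7.0, 0.0 L/s.
ΣQ_DR = 98.00 L/s.
With Δt = 1.5 h = 5400 s, V = ΣQ_DR · Δt = 98.00 × 5400 = 5.29 × 10^5 L.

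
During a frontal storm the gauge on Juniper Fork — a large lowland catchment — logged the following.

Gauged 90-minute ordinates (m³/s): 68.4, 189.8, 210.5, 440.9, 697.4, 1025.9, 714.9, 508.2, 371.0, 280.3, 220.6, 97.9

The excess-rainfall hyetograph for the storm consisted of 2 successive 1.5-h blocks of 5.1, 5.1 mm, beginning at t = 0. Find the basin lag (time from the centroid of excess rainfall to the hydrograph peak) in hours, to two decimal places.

t_L ≈ 6.00 h

Centroid of excess rainfall: t_c = Σ P_i·t̄_i / ΣP_i = 1.5000 h (block centres at 0.75, 2.25 h).
Hydrograph peak occurs at t = 7.5 h, so basin lag t_L = 7.5 − 1.5000 = 6.00 h.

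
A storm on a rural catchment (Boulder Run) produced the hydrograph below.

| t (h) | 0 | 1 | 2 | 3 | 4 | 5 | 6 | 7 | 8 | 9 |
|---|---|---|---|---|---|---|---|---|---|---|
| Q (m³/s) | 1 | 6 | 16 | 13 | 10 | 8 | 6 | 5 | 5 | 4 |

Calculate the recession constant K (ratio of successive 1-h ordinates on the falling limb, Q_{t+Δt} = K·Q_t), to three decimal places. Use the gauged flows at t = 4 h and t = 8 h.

Using the recession-limb readings at t = 4 h and t = 8 h: Q falls from 10 to 5 m³/s over 4 intervals.
K = (Q₂/Q₁)^(1/4) = (5/10)^(1/4) = 0.841.

K ≈ 0.841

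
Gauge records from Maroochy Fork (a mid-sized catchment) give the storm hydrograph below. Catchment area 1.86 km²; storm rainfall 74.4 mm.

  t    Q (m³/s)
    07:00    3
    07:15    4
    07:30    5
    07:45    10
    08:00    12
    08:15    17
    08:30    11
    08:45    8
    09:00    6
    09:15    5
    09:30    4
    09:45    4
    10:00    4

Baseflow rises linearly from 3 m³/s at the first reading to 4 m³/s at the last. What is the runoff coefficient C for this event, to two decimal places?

ΣQ_DR = 47.50 m³/s; V = ΣQ_DR·Δt = 42750 m³.
Runoff depth d = V / A = 22.98 mm.
C = d / P = 22.98 / 74.4 = 0.31.

C ≈ 0.31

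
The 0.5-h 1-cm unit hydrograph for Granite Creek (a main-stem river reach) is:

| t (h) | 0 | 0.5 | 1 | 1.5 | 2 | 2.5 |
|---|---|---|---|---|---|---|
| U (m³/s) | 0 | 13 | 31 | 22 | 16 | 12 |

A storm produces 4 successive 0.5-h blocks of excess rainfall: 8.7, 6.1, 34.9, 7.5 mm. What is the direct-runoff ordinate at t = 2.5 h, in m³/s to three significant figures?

By discrete convolution, Q_j = Σ (P_i / 10 mm) · U_{j−i}.
At t = 2.5 h (j=5): Q = (8.7/10)·12 + (6.1/10)·16 + (34.9/10)·22 + (7.5/10)·31 = 120 m³/s.

Q ≈ 120 m³/s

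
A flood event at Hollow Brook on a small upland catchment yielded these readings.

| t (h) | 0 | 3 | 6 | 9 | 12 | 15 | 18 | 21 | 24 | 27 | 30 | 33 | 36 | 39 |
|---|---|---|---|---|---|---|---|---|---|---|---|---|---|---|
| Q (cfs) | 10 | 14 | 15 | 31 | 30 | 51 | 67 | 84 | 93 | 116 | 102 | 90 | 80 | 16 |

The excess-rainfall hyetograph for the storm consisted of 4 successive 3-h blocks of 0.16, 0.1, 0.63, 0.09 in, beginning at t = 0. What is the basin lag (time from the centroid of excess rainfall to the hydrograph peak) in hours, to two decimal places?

Centroid of excess rainfall: t_c = Σ P_i·t̄_i / ΣP_i = 6.4898 h (block centres at 1.5, 4.5, 7.5, 10.5 h).
Hydrograph peak occurs at t = 27 h, so basin lag t_L = 27 − 6.4898 = 20.51 h.

t_L ≈ 20.51 h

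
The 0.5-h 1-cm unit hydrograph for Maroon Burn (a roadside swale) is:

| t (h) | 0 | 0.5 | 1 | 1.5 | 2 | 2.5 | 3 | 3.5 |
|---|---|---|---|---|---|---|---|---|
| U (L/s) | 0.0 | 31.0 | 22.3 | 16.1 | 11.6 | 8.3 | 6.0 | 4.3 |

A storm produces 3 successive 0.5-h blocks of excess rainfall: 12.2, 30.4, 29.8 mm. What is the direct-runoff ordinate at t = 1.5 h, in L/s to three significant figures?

By discrete convolution, Q_j = Σ (P_i / 10 mm) · U_{j−i}.
At t = 1.5 h (j=3): Q = (12.2/10)·16.1 + (30.4/10)·22.3 + (29.8/10)·31.0 = 180 L/s.

Q ≈ 180 L/s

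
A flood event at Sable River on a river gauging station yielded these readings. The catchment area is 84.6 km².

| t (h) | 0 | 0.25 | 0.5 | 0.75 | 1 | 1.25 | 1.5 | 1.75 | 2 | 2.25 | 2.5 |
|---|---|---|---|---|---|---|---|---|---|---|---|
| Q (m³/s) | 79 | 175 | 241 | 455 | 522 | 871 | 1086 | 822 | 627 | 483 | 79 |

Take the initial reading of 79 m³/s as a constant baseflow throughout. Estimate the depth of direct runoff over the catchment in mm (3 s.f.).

d ≈ 48.6 mm

Direct runoff: 0.0, 96.0, 162.0, 376.0, 443.0, 792.0, 1007.0, 743.0, 548.0, 404.0, 0.0 m³/s; ΣQ_DR = 4571 m³/s.
V = ΣQ_DR · Δt = 4571 × 900 s = 4.114 × 10^6 m³.
Over A = 84.6 km², depth = V / A = 48.6 mm.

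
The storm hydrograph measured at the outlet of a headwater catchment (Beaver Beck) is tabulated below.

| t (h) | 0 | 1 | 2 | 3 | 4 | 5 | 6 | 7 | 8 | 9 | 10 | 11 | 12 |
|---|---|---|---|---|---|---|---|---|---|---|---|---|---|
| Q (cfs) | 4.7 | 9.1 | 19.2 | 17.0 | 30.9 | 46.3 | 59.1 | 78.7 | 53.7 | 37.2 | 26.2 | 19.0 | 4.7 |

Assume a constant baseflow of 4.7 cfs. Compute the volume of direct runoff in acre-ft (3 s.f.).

Direct-runoff ordinates (Q − Q_b): 0.0, 4.4, 14.5, 12.3, 26.2, 41.6, 54.4, 74.0, 49.0, 32.5, 21.5, 14.3, 0.0 cfs.
ΣQ_DR = 344.7 cfs.
With Δt = 1 h = 3600 s, V = ΣQ_DR · Δt = 344.7 × 3600 = 1.24 × 10^6 ft³ = 28.5 acre-ft.

V ≈ 28.5 acre-ft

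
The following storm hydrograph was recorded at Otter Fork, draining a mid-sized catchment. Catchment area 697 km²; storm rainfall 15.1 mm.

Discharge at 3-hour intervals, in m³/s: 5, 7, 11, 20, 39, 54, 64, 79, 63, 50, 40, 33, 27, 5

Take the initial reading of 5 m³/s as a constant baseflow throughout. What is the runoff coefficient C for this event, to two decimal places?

C ≈ 0.44

ΣQ_DR = 427.0 m³/s; V = ΣQ_DR·Δt = 4.612 × 10^6 m³.
Runoff depth d = V / A = 6.616 mm.
C = d / P = 6.616 / 15.1 = 0.44.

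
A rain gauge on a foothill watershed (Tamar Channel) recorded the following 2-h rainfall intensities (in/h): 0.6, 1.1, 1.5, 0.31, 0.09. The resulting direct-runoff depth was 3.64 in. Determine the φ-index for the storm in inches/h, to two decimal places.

φ ≈ 0.46 in/h

Only the 3 blocks with intensity above φ contribute runoff: 0.6, 1.1, 1.5 in/h.
Σ(I−φ)·Δt = d  ⇒  (0.6+1.1+1.5 − 3φ)·2 = 3.64
φ = (3.200 − 3.64/2) / 3 = 0.46 in/h.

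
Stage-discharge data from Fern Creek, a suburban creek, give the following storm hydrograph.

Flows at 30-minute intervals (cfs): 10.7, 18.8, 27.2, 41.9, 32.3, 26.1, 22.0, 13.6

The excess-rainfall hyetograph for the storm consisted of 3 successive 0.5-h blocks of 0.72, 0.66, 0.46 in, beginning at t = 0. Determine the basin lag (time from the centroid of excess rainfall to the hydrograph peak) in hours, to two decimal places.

t_L ≈ 0.82 h

Centroid of excess rainfall: t_c = Σ P_i·t̄_i / ΣP_i = 0.6793 h (block centres at 0.25, 0.75, 1.25 h).
Hydrograph peak occurs at t = 1.5 h, so basin lag t_L = 1.5 − 0.6793 = 0.82 h.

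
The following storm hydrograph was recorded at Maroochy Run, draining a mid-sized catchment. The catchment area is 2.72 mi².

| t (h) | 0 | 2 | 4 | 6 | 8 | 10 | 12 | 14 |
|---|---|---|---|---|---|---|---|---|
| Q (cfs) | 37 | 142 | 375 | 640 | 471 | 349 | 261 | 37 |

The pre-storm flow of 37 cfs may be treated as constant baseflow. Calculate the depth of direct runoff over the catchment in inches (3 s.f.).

Direct runoff: 0.0, 105.0, 338.0, 603.0, 434.0, 312.0, 224.0, 0.0 cfs; ΣQ_DR = 2016 cfs.
V = ΣQ_DR · Δt = 2016 × 7200 s = 1.452 × 10^7 ft³.
Over A = 2.72 mi², depth = V / A = 2.30 in.

d ≈ 2.30 in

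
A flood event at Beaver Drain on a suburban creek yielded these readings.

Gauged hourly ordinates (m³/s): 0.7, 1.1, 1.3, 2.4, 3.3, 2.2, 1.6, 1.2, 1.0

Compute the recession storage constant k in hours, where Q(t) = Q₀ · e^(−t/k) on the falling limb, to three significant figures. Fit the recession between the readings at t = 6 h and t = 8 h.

On the falling limb, Q drops from 1.6 to 1.0 m³/s between t = 6 h and t = 8 h (Δt = 2 h).
k = −Δt / ln(Q₂/Q₁) = −2 / ln(1.0/1.6) = 4.26 h.

k ≈ 4.26 h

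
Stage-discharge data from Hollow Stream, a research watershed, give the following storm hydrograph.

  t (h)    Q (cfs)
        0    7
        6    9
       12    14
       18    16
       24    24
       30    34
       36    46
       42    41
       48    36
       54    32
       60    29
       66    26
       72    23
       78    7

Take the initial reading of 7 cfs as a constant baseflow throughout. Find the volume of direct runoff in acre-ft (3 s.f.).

Direct-runoff ordinates (Q − Q_b): 0.0, 2.0, 7.0, 9.0, 17.0, 27.0, 39.0, 34.0, 29.0, 25.0, 22.0, 19.0, 16.0, 0.0 cfs.
ΣQ_DR = 246.0 cfs.
With Δt = 6 h = 21600 s, V = ΣQ_DR · Δt = 246.0 × 21600 = 5.31 × 10^6 ft³ = 122 acre-ft.

V ≈ 122 acre-ft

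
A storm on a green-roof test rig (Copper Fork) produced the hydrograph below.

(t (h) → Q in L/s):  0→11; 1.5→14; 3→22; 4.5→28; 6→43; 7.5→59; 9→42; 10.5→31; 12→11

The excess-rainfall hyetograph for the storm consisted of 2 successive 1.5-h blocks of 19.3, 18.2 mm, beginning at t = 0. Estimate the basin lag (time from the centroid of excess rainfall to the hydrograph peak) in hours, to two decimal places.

t_L ≈ 6.02 h

Centroid of excess rainfall: t_c = Σ P_i·t̄_i / ΣP_i = 1.4780 h (block centres at 0.75, 2.25 h).
Hydrograph peak occurs at t = 7.5 h, so basin lag t_L = 7.5 − 1.4780 = 6.02 h.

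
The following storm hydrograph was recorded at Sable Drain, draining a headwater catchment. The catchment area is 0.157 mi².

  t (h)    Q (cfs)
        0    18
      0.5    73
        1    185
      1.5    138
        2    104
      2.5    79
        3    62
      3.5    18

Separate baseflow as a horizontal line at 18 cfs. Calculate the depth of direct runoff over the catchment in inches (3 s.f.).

Direct runoff: 0.0, 55.0, 167.0, 120.0, 86.0, 61.0, 44.0, 0.0 cfs; ΣQ_DR = 533.0 cfs.
V = ΣQ_DR · Δt = 533.0 × 1800 s = 9.594 × 10^5 ft³.
Over A = 0.157 mi², depth = V / A = 2.63 in.

d ≈ 2.63 in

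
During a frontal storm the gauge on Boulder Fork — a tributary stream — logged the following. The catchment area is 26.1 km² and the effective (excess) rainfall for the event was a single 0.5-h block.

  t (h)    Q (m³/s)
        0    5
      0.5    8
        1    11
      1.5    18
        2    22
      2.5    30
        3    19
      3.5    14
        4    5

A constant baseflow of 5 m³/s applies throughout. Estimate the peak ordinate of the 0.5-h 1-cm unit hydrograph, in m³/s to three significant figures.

U_p ≈ 41.7 m³/s

Direct runoff: 0.0, 3.0, 6.0, 13.0, 17.0, 25.0, 14.0, 9.0, 0.0 m³/s; ΣQ_DR = 87.00 m³/s, peak = 25.0 m³/s.
Runoff depth d = ΣQ_DR·Δt / A = 87.00 × 1800 / (26.1 km²) = 6.000 mm.
The 1-cm UH is the DRH scaled by (10 mm)/d, so U_p = 25.0 × 10/6.000 = 41.7 m³/s.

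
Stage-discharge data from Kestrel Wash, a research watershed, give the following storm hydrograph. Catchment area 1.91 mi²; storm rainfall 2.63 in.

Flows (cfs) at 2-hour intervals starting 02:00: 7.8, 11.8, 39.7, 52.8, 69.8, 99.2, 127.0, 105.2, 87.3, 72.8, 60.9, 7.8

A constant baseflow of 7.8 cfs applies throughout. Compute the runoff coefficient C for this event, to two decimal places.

C ≈ 0.40

ΣQ_DR = 648.5 cfs; V = ΣQ_DR·Δt = 4.669 × 10^6 ft³.
Runoff depth d = V / A = 1.052 in.
C = d / P = 1.052 / 2.63 = 0.40.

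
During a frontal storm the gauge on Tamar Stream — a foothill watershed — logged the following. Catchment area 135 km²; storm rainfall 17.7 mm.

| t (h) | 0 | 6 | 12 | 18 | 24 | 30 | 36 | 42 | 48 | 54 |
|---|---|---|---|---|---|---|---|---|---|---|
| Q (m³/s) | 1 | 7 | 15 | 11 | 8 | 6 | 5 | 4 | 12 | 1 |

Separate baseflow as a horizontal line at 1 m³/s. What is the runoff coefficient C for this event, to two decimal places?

C ≈ 0.54

ΣQ_DR = 60.00 m³/s; V = ΣQ_DR·Δt = 1.296 × 10^6 m³.
Runoff depth d = V / A = 9.600 mm.
C = d / P = 9.600 / 17.7 = 0.54.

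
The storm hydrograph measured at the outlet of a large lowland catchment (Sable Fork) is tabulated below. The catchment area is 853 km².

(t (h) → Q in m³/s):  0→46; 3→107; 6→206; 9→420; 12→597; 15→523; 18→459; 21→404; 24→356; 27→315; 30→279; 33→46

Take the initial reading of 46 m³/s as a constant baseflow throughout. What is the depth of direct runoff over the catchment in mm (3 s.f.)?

d ≈ 40.6 mm

Direct runoff: 0.0, 61.0, 160.0, 374.0, 551.0, 477.0, 413.0, 358.0, 310.0, 269.0, 233.0, 0.0 m³/s; ΣQ_DR = 3206 m³/s.
V = ΣQ_DR · Δt = 3206 × 10800 s = 3.462 × 10^7 m³.
Over A = 853 km², depth = V / A = 40.6 mm.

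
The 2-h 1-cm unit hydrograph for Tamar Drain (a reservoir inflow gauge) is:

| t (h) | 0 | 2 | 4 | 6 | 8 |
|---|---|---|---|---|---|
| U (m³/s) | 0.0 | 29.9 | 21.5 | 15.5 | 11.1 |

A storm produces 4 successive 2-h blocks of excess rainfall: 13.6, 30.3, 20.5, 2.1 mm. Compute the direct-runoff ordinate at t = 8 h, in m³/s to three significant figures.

By discrete convolution, Q_j = Σ (P_i / 10 mm) · U_{j−i}.
At t = 8 h (j=4): Q = (13.6/10)·11.1 + (30.3/10)·15.5 + (20.5/10)·21.5 + (2.1/10)·29.9 = 112 m³/s.

Q ≈ 112 m³/s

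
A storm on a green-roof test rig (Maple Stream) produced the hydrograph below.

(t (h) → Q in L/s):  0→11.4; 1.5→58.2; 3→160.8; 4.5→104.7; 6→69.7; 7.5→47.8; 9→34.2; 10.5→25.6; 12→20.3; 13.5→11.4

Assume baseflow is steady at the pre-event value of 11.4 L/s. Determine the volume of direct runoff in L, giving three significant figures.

Direct-runoff ordinates (Q − Q_b): 0.0, 46.8, 149.4, 93.3, 58.3, 36.4, 22.8, 14.2, 8.9, 0.0 L/s.
ΣQ_DR = 430.1 L/s.
With Δt = 1.5 h = 5400 s, V = ΣQ_DR · Δt = 430.1 × 5400 = 2.32 × 10^6 L.

V ≈ 2.32 × 10^6 L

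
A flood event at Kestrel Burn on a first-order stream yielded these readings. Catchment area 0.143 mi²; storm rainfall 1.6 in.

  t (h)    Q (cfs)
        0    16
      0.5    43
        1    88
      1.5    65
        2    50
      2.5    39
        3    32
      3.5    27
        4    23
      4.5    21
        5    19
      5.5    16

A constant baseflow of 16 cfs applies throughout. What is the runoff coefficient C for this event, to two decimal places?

ΣQ_DR = 247.0 cfs; V = ΣQ_DR·Δt = 4.446 × 10^5 ft³.
Runoff depth d = V / A = 1.338 in.
C = d / P = 1.338 / 1.6 = 0.84.

C ≈ 0.84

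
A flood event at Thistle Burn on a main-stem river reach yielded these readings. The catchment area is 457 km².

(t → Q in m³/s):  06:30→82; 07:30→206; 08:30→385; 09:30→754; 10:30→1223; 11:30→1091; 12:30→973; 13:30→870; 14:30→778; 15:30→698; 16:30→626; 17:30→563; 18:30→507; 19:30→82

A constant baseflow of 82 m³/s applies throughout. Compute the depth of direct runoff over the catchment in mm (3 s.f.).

Direct runoff: 0.0, 124.0, 303.0, 672.0, 1141.0, 1009.0, 891.0, 788.0, 696.0, 616.0, 544.0, 481.0, 425.0, 0.0 m³/s; ΣQ_DR = 7690 m³/s.
V = ΣQ_DR · Δt = 7690 × 3600 s = 2.768 × 10^7 m³.
Over A = 457 km², depth = V / A = 60.6 mm.

d ≈ 60.6 mm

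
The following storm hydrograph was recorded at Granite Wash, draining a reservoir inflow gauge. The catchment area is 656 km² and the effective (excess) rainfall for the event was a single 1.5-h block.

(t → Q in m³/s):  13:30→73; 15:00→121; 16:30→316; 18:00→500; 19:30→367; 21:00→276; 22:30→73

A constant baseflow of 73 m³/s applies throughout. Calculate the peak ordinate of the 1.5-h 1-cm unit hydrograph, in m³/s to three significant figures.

Direct runoff: 0.0, 48.0, 243.0, 427.0, 294.0, 203.0, 0.0 m³/s; ΣQ_DR = 1215 m³/s, peak = 427.0 m³/s.
Runoff depth d = ΣQ_DR·Δt / A = 1215 × 5400 / (656 km²) = 10.00 mm.
The 1-cm UH is the DRH scaled by (10 mm)/d, so U_p = 427.0 × 10/10.00 = 427 m³/s.

U_p ≈ 427 m³/s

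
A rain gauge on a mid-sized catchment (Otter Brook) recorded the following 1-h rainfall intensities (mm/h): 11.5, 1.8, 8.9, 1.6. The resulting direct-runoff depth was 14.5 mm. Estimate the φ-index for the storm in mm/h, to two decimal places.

φ ≈ 2.95 mm/h

Only the 2 blocks with intensity above φ contribute runoff: 11.5, 8.9 mm/h.
Σ(I−φ)·Δt = d  ⇒  (11.5+8.9 − 2φ)·1 = 14.5
φ = (20.40 − 14.5/1) / 2 = 2.95 mm/h.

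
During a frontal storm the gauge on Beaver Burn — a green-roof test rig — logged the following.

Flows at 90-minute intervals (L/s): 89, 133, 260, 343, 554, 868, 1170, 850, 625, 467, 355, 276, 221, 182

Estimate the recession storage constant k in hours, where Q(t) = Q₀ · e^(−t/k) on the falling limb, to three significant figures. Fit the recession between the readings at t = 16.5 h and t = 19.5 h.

On the falling limb, Q drops from 276 to 182 L/s between t = 16.5 h and t = 19.5 h (Δt = 3 h).
k = −Δt / ln(Q₂/Q₁) = −3 / ln(182/276) = 7.20 h.

k ≈ 7.20 h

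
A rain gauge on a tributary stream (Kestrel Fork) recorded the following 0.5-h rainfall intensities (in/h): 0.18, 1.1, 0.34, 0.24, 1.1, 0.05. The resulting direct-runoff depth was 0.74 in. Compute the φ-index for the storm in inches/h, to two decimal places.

φ ≈ 0.36 in/h

Only the 2 blocks with intensity above φ contribute runoff: 1.1, 1.1 in/h.
Σ(I−φ)·Δt = d  ⇒  (1.1+1.1 − 2φ)·0.5 = 0.74
φ = (2.200 − 0.74/0.5) / 2 = 0.36 in/h.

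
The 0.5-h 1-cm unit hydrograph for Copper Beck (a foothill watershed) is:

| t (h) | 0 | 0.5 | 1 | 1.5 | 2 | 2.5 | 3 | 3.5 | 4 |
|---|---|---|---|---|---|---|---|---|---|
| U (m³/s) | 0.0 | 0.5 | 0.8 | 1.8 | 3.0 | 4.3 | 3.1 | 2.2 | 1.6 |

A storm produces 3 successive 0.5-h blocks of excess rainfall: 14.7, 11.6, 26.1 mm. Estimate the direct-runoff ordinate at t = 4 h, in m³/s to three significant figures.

Q ≈ 13.0 m³/s

By discrete convolution, Q_j = Σ (P_i / 10 mm) · U_{j−i}.
At t = 4 h (j=8): Q = (14.7/10)·1.6 + (11.6/10)·2.2 + (26.1/10)·3.1 = 13.0 m³/s.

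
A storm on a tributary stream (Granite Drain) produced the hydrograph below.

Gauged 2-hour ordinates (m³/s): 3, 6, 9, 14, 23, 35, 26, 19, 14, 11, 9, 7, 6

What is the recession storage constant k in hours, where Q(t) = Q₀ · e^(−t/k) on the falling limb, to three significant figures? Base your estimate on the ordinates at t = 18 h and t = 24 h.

k ≈ 9.90 h

On the falling limb, Q drops from 11 to 6 m³/s between t = 18 h and t = 24 h (Δt = 6 h).
k = −Δt / ln(Q₂/Q₁) = −6 / ln(6/11) = 9.90 h.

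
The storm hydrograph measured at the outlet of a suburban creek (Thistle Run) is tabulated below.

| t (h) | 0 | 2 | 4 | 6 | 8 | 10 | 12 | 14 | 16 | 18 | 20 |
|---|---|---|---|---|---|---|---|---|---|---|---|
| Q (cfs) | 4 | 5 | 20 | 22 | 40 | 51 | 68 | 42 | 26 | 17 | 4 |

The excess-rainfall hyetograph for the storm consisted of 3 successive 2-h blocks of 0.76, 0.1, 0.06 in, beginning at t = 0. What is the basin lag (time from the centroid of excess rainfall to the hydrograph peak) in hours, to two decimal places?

t_L ≈ 10.52 h

Centroid of excess rainfall: t_c = Σ P_i·t̄_i / ΣP_i = 1.4783 h (block centres at 1, 3, 5 h).
Hydrograph peak occurs at t = 12 h, so basin lag t_L = 12 − 1.4783 = 10.52 h.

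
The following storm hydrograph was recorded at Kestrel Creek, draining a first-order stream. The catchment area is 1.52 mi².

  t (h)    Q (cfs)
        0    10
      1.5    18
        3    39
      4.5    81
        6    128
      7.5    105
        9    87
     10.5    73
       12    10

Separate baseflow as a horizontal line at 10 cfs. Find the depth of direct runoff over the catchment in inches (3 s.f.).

d ≈ 0.705 in

Direct runoff: 0.0, 8.0, 29.0, 71.0, 118.0, 95.0, 77.0, 63.0, 0.0 cfs; ΣQ_DR = 461.0 cfs.
V = ΣQ_DR · Δt = 461.0 × 5400 s = 2.489 × 10^6 ft³.
Over A = 1.52 mi², depth = V / A = 0.705 in.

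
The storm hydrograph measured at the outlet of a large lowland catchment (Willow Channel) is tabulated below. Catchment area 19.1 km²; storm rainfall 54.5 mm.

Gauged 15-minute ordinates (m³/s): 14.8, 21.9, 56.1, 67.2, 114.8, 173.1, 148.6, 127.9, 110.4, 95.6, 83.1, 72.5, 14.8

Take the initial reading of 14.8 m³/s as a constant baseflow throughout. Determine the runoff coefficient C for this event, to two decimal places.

C ≈ 0.79

ΣQ_DR = 908.4 m³/s; V = ΣQ_DR·Δt = 8.176 × 10^5 m³.
Runoff depth d = V / A = 42.80 mm.
C = d / P = 42.80 / 54.5 = 0.79.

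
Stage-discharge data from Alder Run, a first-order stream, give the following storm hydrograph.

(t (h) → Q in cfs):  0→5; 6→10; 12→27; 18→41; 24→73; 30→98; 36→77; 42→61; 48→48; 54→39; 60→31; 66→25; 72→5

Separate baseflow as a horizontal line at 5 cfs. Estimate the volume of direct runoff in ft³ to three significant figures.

Direct-runoff ordinates (Q − Q_b): 0.0, 5.0, 22.0, 36.0, 68.0, 93.0, 72.0, 56.0, 43.0, 34.0, 26.0, 20.0, 0.0 cfs.
ΣQ_DR = 475.0 cfs.
With Δt = 6 h = 21600 s, V = ΣQ_DR · Δt = 475.0 × 21600 = 1.03 × 10^7 ft³.

V ≈ 1.03 × 10^7 ft³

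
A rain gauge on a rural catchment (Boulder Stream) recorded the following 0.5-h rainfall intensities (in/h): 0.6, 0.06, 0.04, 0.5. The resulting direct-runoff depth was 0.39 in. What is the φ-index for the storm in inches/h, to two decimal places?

Only the 2 blocks with intensity above φ contribute runoff: 0.6, 0.5 in/h.
Σ(I−φ)·Δt = d  ⇒  (0.6+0.5 − 2φ)·0.5 = 0.39
φ = (1.100 − 0.39/0.5) / 2 = 0.16 in/h.

φ ≈ 0.16 in/h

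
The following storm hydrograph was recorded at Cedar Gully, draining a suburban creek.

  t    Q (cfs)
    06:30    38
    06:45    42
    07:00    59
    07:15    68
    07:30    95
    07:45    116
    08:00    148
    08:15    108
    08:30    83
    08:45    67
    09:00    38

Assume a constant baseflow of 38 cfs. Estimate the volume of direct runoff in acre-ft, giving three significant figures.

Direct-runoff ordinates (Q − Q_b): 0.0, 4.0, 21.0, 30.0, 57.0, 78.0, 110.0, 70.0, 45.0, 29.0, 0.0 cfs.
ΣQ_DR = 444.0 cfs.
With Δt = 0.25 h = 900 s, V = ΣQ_DR · Δt = 444.0 × 900 = 4.00 × 10^5 ft³ = 9.17 acre-ft.

V ≈ 9.17 acre-ft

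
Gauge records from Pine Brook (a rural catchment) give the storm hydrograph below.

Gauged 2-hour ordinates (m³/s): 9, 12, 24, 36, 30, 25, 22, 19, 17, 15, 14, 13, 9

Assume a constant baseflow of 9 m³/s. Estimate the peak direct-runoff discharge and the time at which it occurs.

Subtracting baseflow gives direct-runoff ordinates: 0.0, 3.0, 15.0, 27.0, 21.0, 16.0, 13.0, 10.0, 8.0, 6.0, 5.0, 4.0, 0.0 m³/s.
The maximum is 27.0 m³/s, occurring at the reading for t = 6 h.

Q_p = 27.0 m³/s at t = 6 h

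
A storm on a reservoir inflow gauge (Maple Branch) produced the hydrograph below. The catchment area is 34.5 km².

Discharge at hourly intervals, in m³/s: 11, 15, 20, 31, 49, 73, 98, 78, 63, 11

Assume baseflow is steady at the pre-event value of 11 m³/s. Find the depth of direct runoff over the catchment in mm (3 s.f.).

Direct runoff: 0.0, 4.0, 9.0, 20.0, 38.0, 62.0, 87.0, 67.0, 52.0, 0.0 m³/s; ΣQ_DR = 339.0 m³/s.
V = ΣQ_DR · Δt = 339.0 × 3600 s = 1.220 × 10^6 m³.
Over A = 34.5 km², depth = V / A = 35.4 mm.

d ≈ 35.4 mm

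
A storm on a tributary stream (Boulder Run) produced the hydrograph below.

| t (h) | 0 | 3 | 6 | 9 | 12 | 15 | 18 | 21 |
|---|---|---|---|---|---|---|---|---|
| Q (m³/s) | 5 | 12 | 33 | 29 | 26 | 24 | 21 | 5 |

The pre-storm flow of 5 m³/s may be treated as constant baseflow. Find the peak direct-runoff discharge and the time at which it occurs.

Q_p = 28.0 m³/s at t = 6 h

Subtracting baseflow gives direct-runoff ordinates: 0.0, 7.0, 28.0, 24.0, 21.0, 19.0, 16.0, 0.0 m³/s.
The maximum is 28.0 m³/s, occurring at the reading for t = 6 h.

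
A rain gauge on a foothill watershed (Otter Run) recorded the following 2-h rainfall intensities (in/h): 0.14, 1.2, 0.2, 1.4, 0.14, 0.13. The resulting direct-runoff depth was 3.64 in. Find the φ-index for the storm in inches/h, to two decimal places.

φ ≈ 0.39 in/h

Only the 2 blocks with intensity above φ contribute runoff: 1.2, 1.4 in/h.
Σ(I−φ)·Δt = d  ⇒  (1.2+1.4 − 2φ)·2 = 3.64
φ = (2.600 − 3.64/2) / 2 = 0.39 in/h.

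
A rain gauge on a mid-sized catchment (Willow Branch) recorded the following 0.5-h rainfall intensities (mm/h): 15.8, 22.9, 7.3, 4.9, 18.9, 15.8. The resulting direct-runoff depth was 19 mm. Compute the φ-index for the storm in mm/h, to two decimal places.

φ ≈ 8.85 mm/h

Only the 4 blocks with intensity above φ contribute runoff: 15.8, 22.9, 18.9, 15.8 mm/h.
Σ(I−φ)·Δt = d  ⇒  (15.8+22.9+18.9+15.8 − 4φ)·0.5 = 19
φ = (73.40 − 19/0.5) / 4 = 8.85 mm/h.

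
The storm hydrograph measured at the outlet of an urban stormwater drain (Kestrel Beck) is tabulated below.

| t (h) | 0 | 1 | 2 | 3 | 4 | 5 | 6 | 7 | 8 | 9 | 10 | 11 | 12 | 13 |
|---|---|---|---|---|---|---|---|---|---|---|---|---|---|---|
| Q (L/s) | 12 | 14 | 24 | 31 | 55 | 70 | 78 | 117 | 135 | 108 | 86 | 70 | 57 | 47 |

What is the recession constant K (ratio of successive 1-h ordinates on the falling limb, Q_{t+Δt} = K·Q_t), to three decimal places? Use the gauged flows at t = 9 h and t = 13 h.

K ≈ 0.812

Using the recession-limb readings at t = 9 h and t = 13 h: Q falls from 108 to 47 L/s over 4 intervals.
K = (Q₂/Q₁)^(1/4) = (47/108)^(1/4) = 0.812.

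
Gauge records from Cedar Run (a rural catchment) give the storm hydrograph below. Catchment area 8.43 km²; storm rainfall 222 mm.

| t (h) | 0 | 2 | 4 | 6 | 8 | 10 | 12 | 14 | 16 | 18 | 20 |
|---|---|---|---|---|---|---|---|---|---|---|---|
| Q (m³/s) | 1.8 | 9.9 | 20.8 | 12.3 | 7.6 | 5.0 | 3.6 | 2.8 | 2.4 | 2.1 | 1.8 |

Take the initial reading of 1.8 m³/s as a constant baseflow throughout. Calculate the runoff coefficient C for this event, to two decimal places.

ΣQ_DR = 50.30 m³/s; V = ΣQ_DR·Δt = 3.622 × 10^5 m³.
Runoff depth d = V / A = 42.96 mm.
C = d / P = 42.96 / 222 = 0.19.

C ≈ 0.19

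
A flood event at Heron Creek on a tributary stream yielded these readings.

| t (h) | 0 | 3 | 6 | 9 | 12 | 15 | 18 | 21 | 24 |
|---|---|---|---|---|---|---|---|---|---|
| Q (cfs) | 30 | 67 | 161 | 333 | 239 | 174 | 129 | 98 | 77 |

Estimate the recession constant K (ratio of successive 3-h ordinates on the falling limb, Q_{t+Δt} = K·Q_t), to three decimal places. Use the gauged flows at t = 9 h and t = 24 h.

Using the recession-limb readings at t = 9 h and t = 24 h: Q falls from 333 to 77 cfs over 5 intervals.
K = (Q₂/Q₁)^(1/5) = (77/333)^(1/5) = 0.746.

K ≈ 0.746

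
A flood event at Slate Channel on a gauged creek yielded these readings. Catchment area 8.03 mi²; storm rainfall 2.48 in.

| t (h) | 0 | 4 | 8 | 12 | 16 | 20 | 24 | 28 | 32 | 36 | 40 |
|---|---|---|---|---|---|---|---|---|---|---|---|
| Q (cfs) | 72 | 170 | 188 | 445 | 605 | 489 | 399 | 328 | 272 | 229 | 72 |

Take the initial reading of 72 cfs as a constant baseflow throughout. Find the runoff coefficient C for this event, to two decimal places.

C ≈ 0.77

ΣQ_DR = 2477 cfs; V = ΣQ_DR·Δt = 3.567 × 10^7 ft³.
Runoff depth d = V / A = 1.912 in.
C = d / P = 1.912 / 2.48 = 0.77.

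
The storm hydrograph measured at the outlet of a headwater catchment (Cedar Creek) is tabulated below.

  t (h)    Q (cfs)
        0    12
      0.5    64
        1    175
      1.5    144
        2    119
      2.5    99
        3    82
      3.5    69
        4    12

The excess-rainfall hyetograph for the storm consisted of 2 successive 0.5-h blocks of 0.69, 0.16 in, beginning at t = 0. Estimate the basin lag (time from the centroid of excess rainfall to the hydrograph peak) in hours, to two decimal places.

Centroid of excess rainfall: t_c = Σ P_i·t̄_i / ΣP_i = 0.3441 h (block centres at 0.25, 0.75 h).
Hydrograph peak occurs at t = 1 h, so basin lag t_L = 1 − 0.3441 = 0.66 h.

t_L ≈ 0.66 h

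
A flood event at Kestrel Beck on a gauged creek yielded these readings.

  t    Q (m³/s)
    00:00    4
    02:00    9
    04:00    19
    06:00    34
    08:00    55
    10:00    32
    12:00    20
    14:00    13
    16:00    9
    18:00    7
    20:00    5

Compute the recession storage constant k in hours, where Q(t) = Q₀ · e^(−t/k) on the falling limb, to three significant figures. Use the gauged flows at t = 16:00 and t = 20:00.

k ≈ 6.81 h

On the falling limb, Q drops from 9 to 5 m³/s between t = 16:00 and t = 20:00 (Δt = 4 h).
k = −Δt / ln(Q₂/Q₁) = −4 / ln(5/9) = 6.81 h.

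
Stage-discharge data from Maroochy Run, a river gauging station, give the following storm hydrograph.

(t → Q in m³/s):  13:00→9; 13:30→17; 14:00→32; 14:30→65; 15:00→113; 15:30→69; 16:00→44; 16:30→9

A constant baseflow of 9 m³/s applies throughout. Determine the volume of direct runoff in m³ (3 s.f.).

V ≈ 5.15 × 10^5 m³

Direct-runoff ordinates (Q − Q_b): 0.0, 8.0, 23.0, 56.0, 104.0, 60.0, 35.0, 0.0 m³/s.
ΣQ_DR = 286.0 m³/s.
With Δt = 0.5 h = 1800 s, V = ΣQ_DR · Δt = 286.0 × 1800 = 5.15 × 10^5 m³.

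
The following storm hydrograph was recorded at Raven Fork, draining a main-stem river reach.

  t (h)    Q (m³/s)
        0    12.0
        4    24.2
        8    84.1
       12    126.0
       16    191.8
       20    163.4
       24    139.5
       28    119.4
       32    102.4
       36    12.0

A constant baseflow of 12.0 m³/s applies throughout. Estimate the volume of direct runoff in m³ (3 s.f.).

V ≈ 1.23 × 10^7 m³

Direct-runoff ordinates (Q − Q_b): 0.0, 12.2, 72.1, 114.0, 179.8, 151.4, 127.5, 107.4, 90.4, 0.0 m³/s.
ΣQ_DR = 854.8 m³/s.
With Δt = 4 h = 14400 s, V = ΣQ_DR · Δt = 854.8 × 14400 = 1.23 × 10^7 m³.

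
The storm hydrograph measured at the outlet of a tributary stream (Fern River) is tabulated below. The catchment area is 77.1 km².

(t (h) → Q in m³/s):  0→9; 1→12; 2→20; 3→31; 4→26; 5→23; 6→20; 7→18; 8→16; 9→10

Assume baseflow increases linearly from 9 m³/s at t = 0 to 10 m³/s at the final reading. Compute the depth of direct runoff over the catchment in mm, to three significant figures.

d ≈ 4.20 mm

Direct runoff: 0.00, 2.89, 10.78, 21.67, 16.56, 13.44, 10.33, 8.22, 6.11, 0.00 m³/s; ΣQ_DR = 90.00 m³/s.
V = ΣQ_DR · Δt = 90.00 × 3600 s = 3.240 × 10^5 m³.
Over A = 77.1 km², depth = V / A = 4.20 mm.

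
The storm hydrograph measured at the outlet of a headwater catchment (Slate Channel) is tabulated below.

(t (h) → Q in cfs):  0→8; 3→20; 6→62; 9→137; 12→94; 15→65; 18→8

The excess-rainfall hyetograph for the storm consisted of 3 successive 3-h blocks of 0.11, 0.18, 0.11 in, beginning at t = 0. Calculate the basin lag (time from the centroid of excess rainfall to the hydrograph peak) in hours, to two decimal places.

Centroid of excess rainfall: t_c = Σ P_i·t̄_i / ΣP_i = 4.5000 h (block centres at 1.5, 4.5, 7.5 h).
Hydrograph peak occurs at t = 9 h, so basin lag t_L = 9 − 4.5000 = 4.50 h.

t_L ≈ 4.50 h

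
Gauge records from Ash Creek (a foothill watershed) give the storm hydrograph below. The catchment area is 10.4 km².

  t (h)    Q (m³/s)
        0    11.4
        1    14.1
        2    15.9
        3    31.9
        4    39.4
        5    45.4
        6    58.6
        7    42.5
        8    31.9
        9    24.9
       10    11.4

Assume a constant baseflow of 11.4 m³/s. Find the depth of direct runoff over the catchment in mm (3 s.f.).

d ≈ 69.9 mm

Direct runoff: 0.0, 2.7, 4.5, 20.5, 28.0, 34.0, 47.2, 31.1, 20.5, 13.5, 0.0 m³/s; ΣQ_DR = 202.0 m³/s.
V = ΣQ_DR · Δt = 202.0 × 3600 s = 7.272 × 10^5 m³.
Over A = 10.4 km², depth = V / A = 69.9 mm.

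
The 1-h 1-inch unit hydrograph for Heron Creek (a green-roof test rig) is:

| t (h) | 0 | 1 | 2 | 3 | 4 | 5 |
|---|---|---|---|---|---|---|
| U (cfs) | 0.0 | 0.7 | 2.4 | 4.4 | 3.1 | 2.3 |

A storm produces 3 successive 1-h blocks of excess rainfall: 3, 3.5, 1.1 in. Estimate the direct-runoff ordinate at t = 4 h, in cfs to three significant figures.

Q ≈ 27.3 cfs

By discrete convolution, Q_j = Σ (P_i / 1 in) · U_{j−i}.
At t = 4 h (j=4): Q = (3/1)·3.1 + (3.5/1)·4.4 + (1.1/1)·2.4 = 27.3 cfs.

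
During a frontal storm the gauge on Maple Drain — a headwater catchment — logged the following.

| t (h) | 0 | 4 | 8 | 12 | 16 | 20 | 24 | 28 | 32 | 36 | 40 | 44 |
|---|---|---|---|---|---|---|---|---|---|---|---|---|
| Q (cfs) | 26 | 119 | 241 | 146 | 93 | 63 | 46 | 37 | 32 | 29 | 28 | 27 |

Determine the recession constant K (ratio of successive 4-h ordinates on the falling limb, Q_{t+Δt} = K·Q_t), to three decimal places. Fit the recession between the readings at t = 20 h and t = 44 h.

K ≈ 0.868

Using the recession-limb readings at t = 20 h and t = 44 h: Q falls from 63 to 27 cfs over 6 intervals.
K = (Q₂/Q₁)^(1/6) = (27/63)^(1/6) = 0.868.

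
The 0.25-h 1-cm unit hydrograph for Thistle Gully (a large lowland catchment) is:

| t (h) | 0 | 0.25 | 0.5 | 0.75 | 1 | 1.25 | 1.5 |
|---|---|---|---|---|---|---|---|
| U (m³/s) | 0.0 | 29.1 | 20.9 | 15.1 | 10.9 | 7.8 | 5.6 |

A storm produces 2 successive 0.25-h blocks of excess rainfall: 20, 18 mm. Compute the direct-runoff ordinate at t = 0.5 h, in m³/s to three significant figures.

By discrete convolution, Q_j = Σ (P_i / 10 mm) · U_{j−i}.
At t = 0.5 h (j=2): Q = (20/10)·20.9 + (18/10)·29.1 = 94.2 m³/s.

Q ≈ 94.2 m³/s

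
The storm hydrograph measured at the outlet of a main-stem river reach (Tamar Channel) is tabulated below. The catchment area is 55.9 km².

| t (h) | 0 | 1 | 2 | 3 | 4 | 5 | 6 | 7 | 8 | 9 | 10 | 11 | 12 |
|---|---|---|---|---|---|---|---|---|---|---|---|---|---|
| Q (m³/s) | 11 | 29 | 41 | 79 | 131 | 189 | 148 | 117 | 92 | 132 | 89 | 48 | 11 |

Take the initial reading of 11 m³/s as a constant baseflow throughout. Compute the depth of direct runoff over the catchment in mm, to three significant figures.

d ≈ 62.7 mm

Direct runoff: 0.0, 18.0, 30.0, 68.0, 120.0, 178.0, 137.0, 106.0, 81.0, 121.0, 78.0, 37.0, 0.0 m³/s; ΣQ_DR = 974.0 m³/s.
V = ΣQ_DR · Δt = 974.0 × 3600 s = 3.506 × 10^6 m³.
Over A = 55.9 km², depth = V / A = 62.7 mm.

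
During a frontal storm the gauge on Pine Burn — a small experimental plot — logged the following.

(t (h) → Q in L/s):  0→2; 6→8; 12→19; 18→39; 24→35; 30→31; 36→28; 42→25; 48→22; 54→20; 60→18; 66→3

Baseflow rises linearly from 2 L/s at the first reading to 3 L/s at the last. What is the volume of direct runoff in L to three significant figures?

Direct-runoff ordinates (Q − Q_b): 0.00, 5.91, 16.82, 36.73, 32.64, 28.55, 25.45, 22.36, 19.27, 17.18, 15.09, 0.00 L/s.
ΣQ_DR = 220.0 L/s.
With Δt = 6 h = 21600 s, V = ΣQ_DR · Δt = 220.0 × 21600 = 4.75 × 10^6 L.

V ≈ 4.75 × 10^6 L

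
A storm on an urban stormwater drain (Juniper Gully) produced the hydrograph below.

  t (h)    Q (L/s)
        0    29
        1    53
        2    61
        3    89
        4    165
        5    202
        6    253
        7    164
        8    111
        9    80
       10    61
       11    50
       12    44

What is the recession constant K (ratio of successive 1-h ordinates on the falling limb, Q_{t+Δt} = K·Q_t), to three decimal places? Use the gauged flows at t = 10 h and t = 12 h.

Using the recession-limb readings at t = 10 h and t = 12 h: Q falls from 61 to 44 L/s over 2 intervals.
K = (Q₂/Q₁)^(1/2) = (44/61)^(1/2) = 0.849.

K ≈ 0.849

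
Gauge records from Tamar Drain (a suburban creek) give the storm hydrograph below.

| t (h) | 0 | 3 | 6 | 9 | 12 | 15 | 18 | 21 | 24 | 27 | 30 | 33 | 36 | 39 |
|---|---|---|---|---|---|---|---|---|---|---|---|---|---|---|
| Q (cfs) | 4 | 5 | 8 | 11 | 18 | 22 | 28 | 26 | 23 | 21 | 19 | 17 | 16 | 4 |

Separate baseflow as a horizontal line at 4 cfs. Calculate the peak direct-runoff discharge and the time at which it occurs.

Subtracting baseflow gives direct-runoff ordinates: 0.0, 1.0, 4.0, 7.0, 14.0, 18.0, 24.0, 22.0, 19.0, 17.0, 15.0, 13.0, 12.0, 0.0 cfs.
The maximum is 24.0 cfs, occurring at the reading for t = 18 h.

Q_p = 24.0 cfs at t = 18 h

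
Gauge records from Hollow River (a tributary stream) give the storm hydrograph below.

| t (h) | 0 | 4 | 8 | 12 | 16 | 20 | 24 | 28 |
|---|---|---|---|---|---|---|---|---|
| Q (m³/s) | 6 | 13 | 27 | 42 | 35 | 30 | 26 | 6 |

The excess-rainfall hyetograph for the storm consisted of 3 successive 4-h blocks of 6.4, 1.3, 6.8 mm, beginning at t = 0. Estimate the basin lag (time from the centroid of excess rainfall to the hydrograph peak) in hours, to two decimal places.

t_L ≈ 5.89 h

Centroid of excess rainfall: t_c = Σ P_i·t̄_i / ΣP_i = 6.1103 h (block centres at 2, 6, 10 h).
Hydrograph peak occurs at t = 12 h, so basin lag t_L = 12 − 6.1103 = 5.89 h.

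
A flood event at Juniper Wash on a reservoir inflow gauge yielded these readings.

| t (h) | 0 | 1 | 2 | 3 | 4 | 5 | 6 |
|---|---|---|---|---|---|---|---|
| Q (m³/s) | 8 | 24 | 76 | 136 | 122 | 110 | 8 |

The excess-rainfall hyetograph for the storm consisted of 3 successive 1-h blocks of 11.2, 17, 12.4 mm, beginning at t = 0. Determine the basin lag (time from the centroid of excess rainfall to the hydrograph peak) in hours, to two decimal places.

t_L ≈ 1.47 h

Centroid of excess rainfall: t_c = Σ P_i·t̄_i / ΣP_i = 1.5296 h (block centres at 0.5, 1.5, 2.5 h).
Hydrograph peak occurs at t = 3 h, so basin lag t_L = 3 − 1.5296 = 1.47 h.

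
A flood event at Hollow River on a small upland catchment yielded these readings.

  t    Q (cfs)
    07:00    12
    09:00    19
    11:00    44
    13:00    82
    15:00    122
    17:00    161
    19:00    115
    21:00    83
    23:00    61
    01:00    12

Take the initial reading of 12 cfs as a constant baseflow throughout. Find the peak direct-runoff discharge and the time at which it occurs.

Q_p = 149.0 cfs at t = 17:00

Subtracting baseflow gives direct-runoff ordinates: 0.0, 7.0, 32.0, 70.0, 110.0, 149.0, 103.0, 71.0, 49.0, 0.0 cfs.
The maximum is 149.0 cfs, occurring at the reading for t = 17:00.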